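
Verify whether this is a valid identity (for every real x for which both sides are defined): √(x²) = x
Claim: √(x²) = x.
Test a specific point where both sides are defined: x = -2.
LHS = √(x²) ≈ 2.0000
RHS = x ≈ -2.0000
Since 2.0000 ≠ -2.0000, the equation fails at this point, so it cannot hold for every real x for which both sides are defined.
√(x²) = |x|, which differs from x whenever x < 0 (both sides are defined for every real x).

Conclusion: No, this is NOT an identity.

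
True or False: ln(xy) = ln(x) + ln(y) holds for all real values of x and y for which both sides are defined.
Claim: ln(xy) = ln(x) + ln(y).
Reasoning: Both sides are simultaneously defined only when x, y > 0. Write x = e^p, y = e^q (p = ln x, q = ln y). Then xy = e^p · e^q = e^(p+q), so ln(xy) = p + q = ln(x) + ln(y).
So the two sides agree for all real values of x and y for which both sides are defined.

Conclusion: True.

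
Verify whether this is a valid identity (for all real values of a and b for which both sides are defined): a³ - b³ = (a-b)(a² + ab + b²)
Yes, this is an identity.

Claim: a³ - b³ = (a-b)(a² + ab + b²).
Reasoning: Expand the right side: (a-b)(a² + ab + b²) = a³ + a²b + ab² - a²b - ab² - b³ = a³ - b³ (the middle terms cancel in pairs).
So the two sides agree for all real values of a and b for which both sides are defined.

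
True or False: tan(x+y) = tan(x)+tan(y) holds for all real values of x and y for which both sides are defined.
False.

Claim: tan(x+y) = tan(x)+tan(y).
Test a specific point where both sides are defined: x = 2π/3, y = π/4.
LHS = tan(x+y) ≈ -0.2679
RHS = tan(x)+tan(y) ≈ -0.7321
Since -0.2679 ≠ -0.7321, the equation fails at this point, so it cannot hold for all real values of x and y for which both sides are defined.
The correct formula is tan(x+y) = (tan(x) + tan(y))/(1 - tan(x)tan(y)).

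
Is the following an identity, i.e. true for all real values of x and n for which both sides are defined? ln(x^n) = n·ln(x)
Yes, this is an identity.

Claim: ln(x^n) = n·ln(x).
Reasoning: The right side requires x > 0. For x > 0, x^n = (e^(ln x))^n = e^(n·ln x), so taking ln of both sides gives ln(x^n) = n·ln(x).
So the two sides agree for all real values of x and n for which both sides are defined.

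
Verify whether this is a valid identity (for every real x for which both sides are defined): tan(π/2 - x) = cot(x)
Yes, this is an identity.

Claim: tan(π/2 - x) = cot(x).
Reasoning: tan(π/2 - x) = sin(π/2 - x)/cos(π/2 - x) = cos(x)/sin(x) = cot(x), using the cofunction identities sin(π/2 - x) = cos(x) and cos(π/2 - x) = sin(x).
So the two sides agree for every real x for which both sides are defined.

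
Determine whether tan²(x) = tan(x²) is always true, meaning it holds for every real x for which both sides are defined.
Claim: tan²(x) = tan(x²).
Test a specific point where both sides are defined: x = -π/6.
LHS = tan²(x) ≈ 0.3333
RHS = tan(x²) ≈ 0.2812
Since 0.3333 ≠ 0.2812, the equation fails at this point, so it cannot hold for every real x for which both sides are defined.
tan²(x) means (tan x)², squaring the output; tan(x²) squares the input. These are different functions.

Conclusion: No, this is NOT an identity.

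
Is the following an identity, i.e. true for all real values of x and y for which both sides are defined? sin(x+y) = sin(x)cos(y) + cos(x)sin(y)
Claim: sin(x+y) = sin(x)cos(y) + cos(x)sin(y).
Reasoning: By Euler's formula e^(i(x+y)) = e^(ix)·e^(iy) = (cos x + i·sin x)(cos y + i·sin y). The imaginary part of the left side is sin(x+y); the imaginary part of the product is sin(x)cos(y) + cos(x)sin(y).
So the two sides agree for all real values of x and y for which both sides are defined.

Conclusion: Yes, this is an identity.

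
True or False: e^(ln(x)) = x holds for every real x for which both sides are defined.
Claim: e^(ln(x)) = x.
Reasoning: For x > 0, ln(x) is by definition the exponent p such that e^p = x. Raising e to that exponent therefore returns x: e^(ln x) = x.
So the two sides agree for every real x for which both sides are defined.

Conclusion: True.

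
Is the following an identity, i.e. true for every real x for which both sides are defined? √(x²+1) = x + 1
Claim: √(x²+1) = x + 1.
Test a specific point where both sides are defined: x = -3.
LHS = √(x²+1) ≈ 3.1623
RHS = x + 1 ≈ -2.0000
Since 3.1623 ≠ -2.0000, the equation fails at this point, so it cannot hold for every real x for which both sides are defined.
(x+1)² = x² + 2x + 1 ≠ x² + 1 unless x = 0.

Conclusion: No, this is NOT an identity.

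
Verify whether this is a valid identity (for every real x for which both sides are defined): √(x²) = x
No, this is NOT an identity.

Claim: √(x²) = x.
Test a specific point where both sides are defined: x = -3.
LHS = √(x²) ≈ 3.0000
RHS = x ≈ -3.0000
Since 3.0000 ≠ -3.0000, the equation fails at this point, so it cannot hold for every real x for which both sides are defined.
√(x²) = |x|, which differs from x whenever x < 0 (both sides are defined for every real x).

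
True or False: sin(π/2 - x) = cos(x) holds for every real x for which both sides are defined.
True.

Claim: sin(π/2 - x) = cos(x).
Reasoning: Use sin(u - v) = sin(u)cos(v) - cos(u)sin(v) with u = π/2, v = x: sin(π/2)cos(x) - cos(π/2)sin(x) = 1·cos(x) - 0·sin(x) = cos(x).
So the two sides agree for every real x for which both sides are defined.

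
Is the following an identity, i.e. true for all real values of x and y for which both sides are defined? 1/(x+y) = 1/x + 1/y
Claim: 1/(x+y) = 1/x + 1/y.
Test a specific point where both sides are defined: x = 2, y = 3.
LHS = 1/(x+y) ≈ 0.2000
RHS = 1/x + 1/y ≈ 0.8333
Since 0.2000 ≠ 0.8333, the equation fails at this point, so it cannot hold for all real values of x and y for which both sides are defined.
1/x + 1/y = (x+y)/(xy), which is not 1/(x+y).

Conclusion: No, this is NOT an identity.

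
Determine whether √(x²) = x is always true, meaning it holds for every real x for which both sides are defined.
No, this is NOT an identity.

Claim: √(x²) = x.
Test a specific point where both sides are defined: x = -1.
LHS = √(x²) ≈ 1.0000
RHS = x ≈ -1.0000
Since 1.0000 ≠ -1.0000, the equation fails at this point, so it cannot hold for every real x for which both sides are defined.
√(x²) = |x|, which differs from x whenever x < 0 (both sides are defined for every real x).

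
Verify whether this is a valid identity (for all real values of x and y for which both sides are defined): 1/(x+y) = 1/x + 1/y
No, this is NOT an identity.

Claim: 1/(x+y) = 1/x + 1/y.
Test a specific point where both sides are defined: x = -3, y = 2.
LHS = 1/(x+y) ≈ -1.0000
RHS = 1/x + 1/y ≈ 0.1667
Since -1.0000 ≠ 0.1667, the equation fails at this point, so it cannot hold for all real values of x and y for which both sides are defined.
1/x + 1/y = (x+y)/(xy), which is not 1/(x+y).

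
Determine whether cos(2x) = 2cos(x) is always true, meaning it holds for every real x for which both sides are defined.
No, this is NOT an identity.

Claim: cos(2x) = 2cos(x).
Test a specific point where both sides are defined: x = π/4.
LHS = cos(2x) ≈ 0.0000
RHS = 2cos(x) ≈ 1.4142
Since 0.0000 ≠ 1.4142, the equation fails at this point, so it cannot hold for every real x for which both sides are defined.
The correct double-angle formula is cos(2x) = cos²x - sin²x.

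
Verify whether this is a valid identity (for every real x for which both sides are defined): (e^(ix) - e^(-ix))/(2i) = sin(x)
Yes, this is an identity.

Claim: (e^(ix) - e^(-ix))/(2i) = sin(x).
Reasoning: By Euler's formula e^(ix) = cos(x) + i·sin(x) and e^(-ix) = cos(x) - i·sin(x). Subtracting cancels the cosine terms: e^(ix) - e^(-ix) = 2i·sin(x); divide by 2i.
So the two sides agree for every real x for which both sides are defined.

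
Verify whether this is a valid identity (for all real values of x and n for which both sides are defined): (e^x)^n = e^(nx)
Claim: (e^x)^n = e^(nx).
Reasoning: e^x is a positive real number, and for a positive base B and real exponent n, B^n = e^(n·ln B). With B = e^x, ln B = x, so (e^x)^n = e^(n·x).
So the two sides agree for all real values of x and n for which both sides are defined.

Conclusion: Yes, this is an identity.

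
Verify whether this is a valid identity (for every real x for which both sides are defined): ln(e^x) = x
Yes, this is an identity.

Claim: ln(e^x) = x.
Reasoning: ln is the inverse of the exponential: ln(e^x) asks for the exponent p with e^p = e^x, and since e^p is one-to-one that exponent is p = x.
So the two sides agree for every real x for which both sides are defined.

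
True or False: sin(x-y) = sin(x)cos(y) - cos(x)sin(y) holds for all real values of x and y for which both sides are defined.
True.

Claim: sin(x-y) = sin(x)cos(y) - cos(x)sin(y).
Reasoning: Replace y by -y in sin(x+y) = sin(x)cos(y) + cos(x)sin(y) and use cos(-y) = cos(y), sin(-y) = -sin(y): sin(x-y) = sin(x)cos(y) - cos(x)sin(y).
So the two sides agree for all real values of x and y for which both sides are defined.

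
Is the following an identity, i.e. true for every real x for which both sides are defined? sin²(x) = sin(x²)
Claim: sin²(x) = sin(x²).
Test a specific point where both sides are defined: x = -π/3.
LHS = sin²(x) ≈ 0.7500
RHS = sin(x²) ≈ 0.8897
Since 0.7500 ≠ 0.8897, the equation fails at this point, so it cannot hold for every real x for which both sides are defined.
sin²(x) means (sin x)², squaring the output; sin(x²) squares the input. These are different functions.

Conclusion: No, this is NOT an identity.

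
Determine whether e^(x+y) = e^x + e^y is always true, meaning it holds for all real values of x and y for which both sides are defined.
Claim: e^(x+y) = e^x + e^y.
Test a specific point where both sides are defined: x = -1, y = 4.
LHS = e^(x+y) ≈ 20.0855
RHS = e^x + e^y ≈ 54.9660
Since 20.0855 ≠ 54.9660, the equation fails at this point, so it cannot hold for all real values of x and y for which both sides are defined.
The correct rule is e^(x+y) = e^x · e^y (a product, not a sum).

Conclusion: No, this is NOT an identity.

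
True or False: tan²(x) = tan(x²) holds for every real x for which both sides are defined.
False.

Claim: tan²(x) = tan(x²).
Test a specific point where both sides are defined: x = -π/3.
LHS = tan²(x) ≈ 3.0000
RHS = tan(x²) ≈ 1.9485
Since 3.0000 ≠ 1.9485, the equation fails at this point, so it cannot hold for every real x for which both sides are defined.
tan²(x) means (tan x)², squaring the output; tan(x²) squares the input. These are different functions.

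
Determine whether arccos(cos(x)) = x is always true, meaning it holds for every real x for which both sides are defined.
No, this is NOT an identity.

Claim: arccos(cos(x)) = x.
Test a specific point where both sides are defined: x = -π/2.
LHS = arccos(cos(x)) ≈ 1.5708
RHS = x ≈ -1.5708
Since 1.5708 ≠ -1.5708, the equation fails at this point, so it cannot hold for every real x for which both sides are defined.
arccos only returns values in [0, π], so arccos(cos(x)) = x holds only for x in that interval, not for all real x.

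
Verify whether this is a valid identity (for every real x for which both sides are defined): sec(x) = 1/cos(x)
Yes, this is an identity.

Claim: sec(x) = 1/cos(x).
Reasoning: sec(x) is by definition the reciprocal of cos(x), wherever cos(x) ≠ 0.
So the two sides agree for every real x for which both sides are defined.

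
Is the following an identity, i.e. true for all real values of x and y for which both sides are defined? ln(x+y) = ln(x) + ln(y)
No, this is NOT an identity.

Claim: ln(x+y) = ln(x) + ln(y).
Test a specific point where both sides are defined: x = 4, y = 3.
LHS = ln(x+y) ≈ 1.9459
RHS = ln(x) + ln(y) ≈ 2.4849
Since 1.9459 ≠ 2.4849, the equation fails at this point, so it cannot hold for all real values of x and y for which both sides are defined.
ln(x) + ln(y) = ln(xy), not ln(x+y).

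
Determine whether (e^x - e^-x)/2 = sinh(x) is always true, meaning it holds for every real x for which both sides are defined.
Claim: (e^x - e^-x)/2 = sinh(x).
Reasoning: This is exactly the definition of the hyperbolic sine: sinh(x) := (e^x - e^-x)/2.
So the two sides agree for every real x for which both sides are defined.

Conclusion: Yes, this is an identity.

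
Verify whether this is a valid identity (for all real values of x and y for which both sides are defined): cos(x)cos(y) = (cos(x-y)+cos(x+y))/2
Claim: cos(x)cos(y) = (cos(x-y)+cos(x+y))/2.
Reasoning: cos(x-y) = cos(x)cos(y) + sin(x)sin(y) and cos(x+y) = cos(x)cos(y) - sin(x)sin(y). Adding, cos(x-y) + cos(x+y) = 2cos(x)cos(y); divide by 2.
So the two sides agree for all real values of x and y for which both sides are defined.

Conclusion: Yes, this is an identity.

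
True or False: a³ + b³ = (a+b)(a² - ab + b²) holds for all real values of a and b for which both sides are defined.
Claim: a³ + b³ = (a+b)(a² - ab + b²).
Reasoning: Expand the right side: (a+b)(a² - ab + b²) = a³ - a²b + ab² + a²b - ab² + b³ = a³ + b³ (the middle terms cancel in pairs).
So the two sides agree for all real values of a and b for which both sides are defined.

Conclusion: True.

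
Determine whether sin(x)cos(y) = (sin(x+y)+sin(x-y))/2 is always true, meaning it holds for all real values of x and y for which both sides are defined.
Yes, this is an identity.

Claim: sin(x)cos(y) = (sin(x+y)+sin(x-y))/2.
Reasoning: sin(x+y) = sin(x)cos(y) + cos(x)sin(y) and sin(x-y) = sin(x)cos(y) - cos(x)sin(y). Adding, sin(x+y) + sin(x-y) = 2sin(x)cos(y); divide by 2.
So the two sides agree for all real values of x and y for which both sides are defined.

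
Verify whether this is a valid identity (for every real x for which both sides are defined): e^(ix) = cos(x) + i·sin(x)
Yes, this is an identity.

Claim: e^(ix) = cos(x) + i·sin(x).
Reasoning: Euler's formula. Expand e^(ix) = Σ (ix)^k / k!. Since i² = -1, the even-k terms are Σ (-1)^m x^(2m)/(2m)! = cos(x) and the odd-k terms are i · Σ (-1)^m x^(2m+1)/(2m+1)! = i·sin(x).
So the two sides agree for every real x for which both sides are defined.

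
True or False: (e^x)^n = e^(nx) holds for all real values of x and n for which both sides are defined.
Claim: (e^x)^n = e^(nx).
Reasoning: e^x is a positive real number, and for a positive base B and real exponent n, B^n = e^(n·ln B). With B = e^x, ln B = x, so (e^x)^n = e^(n·x).
So the two sides agree for all real values of x and n for which both sides are defined.

Conclusion: True.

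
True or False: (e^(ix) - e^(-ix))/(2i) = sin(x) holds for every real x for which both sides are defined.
True.

Claim: (e^(ix) - e^(-ix))/(2i) = sin(x).
Reasoning: By Euler's formula e^(ix) = cos(x) + i·sin(x) and e^(-ix) = cos(x) - i·sin(x). Subtracting cancels the cosine terms: e^(ix) - e^(-ix) = 2i·sin(x); divide by 2i.
So the two sides agree for every real x for which both sides are defined.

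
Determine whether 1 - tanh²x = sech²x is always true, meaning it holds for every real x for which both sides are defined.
Yes, this is an identity.

Claim: 1 - tanh²x = sech²x.
Reasoning: Divide cosh²x - sinh²x = 1 through by cosh²x (never zero): 1 - tanh²x = 1/cosh²x = sech²x.
So the two sides agree for every real x for which both sides are defined.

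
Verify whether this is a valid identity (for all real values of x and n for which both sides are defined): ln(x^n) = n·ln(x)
Claim: ln(x^n) = n·ln(x).
Reasoning: The right side requires x > 0. For x > 0, x^n = (e^(ln x))^n = e^(n·ln x), so taking ln of both sides gives ln(x^n) = n·ln(x).
So the two sides agree for all real values of x and n for which both sides are defined.

Conclusion: Yes, this is an identity.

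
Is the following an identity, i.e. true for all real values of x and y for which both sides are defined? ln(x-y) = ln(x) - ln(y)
Claim: ln(x-y) = ln(x) - ln(y).
Test a specific point where both sides are defined: x = 3/2, y = 1/2.
LHS = ln(x-y) ≈ 0.0000
RHS = ln(x) - ln(y) ≈ 1.0986
Since 0.0000 ≠ 1.0986, the equation fails at this point, so it cannot hold for all real values of x and y for which both sides are defined.
ln(x) - ln(y) = ln(x/y), not ln(x-y).

Conclusion: No, this is NOT an identity.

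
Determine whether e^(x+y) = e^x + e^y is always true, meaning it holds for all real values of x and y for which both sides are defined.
No, this is NOT an identity.

Claim: e^(x+y) = e^x + e^y.
Test a specific point where both sides are defined: x = 1/2, y = 1.
LHS = e^(x+y) ≈ 4.4817
RHS = e^x + e^y ≈ 4.3670
Since 4.4817 ≠ 4.3670, the equation fails at this point, so it cannot hold for all real values of x and y for which both sides are defined.
The correct rule is e^(x+y) = e^x · e^y (a product, not a sum).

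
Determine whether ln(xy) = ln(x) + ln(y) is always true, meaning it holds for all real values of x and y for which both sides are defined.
Yes, this is an identity.

Claim: ln(xy) = ln(x) + ln(y).
Reasoning: Both sides are simultaneously defined only when x, y > 0. Write x = e^p, y = e^q (p = ln x, q = ln y). Then xy = e^p · e^q = e^(p+q), so ln(xy) = p + q = ln(x) + ln(y).
So the two sides agree for all real values of x and y for which both sides are defined.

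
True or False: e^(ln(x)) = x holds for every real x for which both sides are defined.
True.

Claim: e^(ln(x)) = x.
Reasoning: For x > 0, ln(x) is by definition the exponent p such that e^p = x. Raising e to that exponent therefore returns x: e^(ln x) = x.
So the two sides agree for every real x for which both sides are defined.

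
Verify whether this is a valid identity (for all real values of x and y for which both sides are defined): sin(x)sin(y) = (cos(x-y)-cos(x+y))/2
Claim: sin(x)sin(y) = (cos(x-y)-cos(x+y))/2.
Reasoning: cos(x-y) = cos(x)cos(y) + sin(x)sin(y) and cos(x+y) = cos(x)cos(y) - sin(x)sin(y). Subtracting, cos(x-y) - cos(x+y) = 2sin(x)sin(y); divide by 2.
So the two sides agree for all real values of x and y for which both sides are defined.

Conclusion: Yes, this is an identity.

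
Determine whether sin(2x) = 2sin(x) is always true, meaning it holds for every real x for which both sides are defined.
Claim: sin(2x) = 2sin(x).
Test a specific point where both sides are defined: x = -π/2.
LHS = sin(2x) ≈ 0.0000
RHS = 2sin(x) ≈ -2.0000
Since 0.0000 ≠ -2.0000, the equation fails at this point, so it cannot hold for every real x for which both sides are defined.
The correct double-angle formula is sin(2x) = 2sin(x)cos(x).

Conclusion: No, this is NOT an identity.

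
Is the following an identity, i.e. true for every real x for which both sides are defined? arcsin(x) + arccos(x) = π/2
Yes, this is an identity.

Claim: arcsin(x) + arccos(x) = π/2.
Reasoning: Both sides are defined for -1 ≤ x ≤ 1. Let θ = arcsin(x), so sin θ = x and θ ∈ [-π/2, π/2]. Then cos(π/2 - θ) = sin θ = x and π/2 - θ ∈ [0, π], which is exactly the range of arccos, so arccos(x) = π/2 - θ. Adding: arcsin(x) + arccos(x) = θ + (π/2 - θ) = π/2.
So the two sides agree for every real x for which both sides are defined.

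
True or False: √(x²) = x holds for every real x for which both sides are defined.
Claim: √(x²) = x.
Test a specific point where both sides are defined: x = -1.
LHS = √(x²) ≈ 1.0000
RHS = x ≈ -1.0000
Since 1.0000 ≠ -1.0000, the equation fails at this point, so it cannot hold for every real x for which both sides are defined.
√(x²) = |x|, which differs from x whenever x < 0 (both sides are defined for every real x).

Conclusion: False.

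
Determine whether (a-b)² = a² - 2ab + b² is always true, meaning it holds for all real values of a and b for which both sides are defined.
Yes, this is an identity.

Claim: (a-b)² = a² - 2ab + b².
Reasoning: Expand: (a-b)² = (a-b)(a-b) = a·a - a·b - b·a + b·b = a² - 2ab + b².
So the two sides agree for all real values of a and b for which both sides are defined.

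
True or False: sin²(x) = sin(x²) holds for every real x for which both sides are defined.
False.

Claim: sin²(x) = sin(x²).
Test a specific point where both sides are defined: x = -π/4.
LHS = sin²(x) ≈ 0.5000
RHS = sin(x²) ≈ 0.5785
Since 0.5000 ≠ 0.5785, the equation fails at this point, so it cannot hold for every real x for which both sides are defined.
sin²(x) means (sin x)², squaring the output; sin(x²) squares the input. These are different functions.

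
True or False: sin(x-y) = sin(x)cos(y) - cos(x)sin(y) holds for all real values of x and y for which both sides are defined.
Claim: sin(x-y) = sin(x)cos(y) - cos(x)sin(y).
Reasoning: Replace y by -y in sin(x+y) = sin(x)cos(y) + cos(x)sin(y) and use cos(-y) = cos(y), sin(-y) = -sin(y): sin(x-y) = sin(x)cos(y) - cos(x)sin(y).
So the two sides agree for all real values of x and y for which both sides are defined.

Conclusion: True.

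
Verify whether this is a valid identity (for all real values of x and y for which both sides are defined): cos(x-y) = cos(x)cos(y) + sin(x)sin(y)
Claim: cos(x-y) = cos(x)cos(y) + sin(x)sin(y).
Reasoning: Replace y by -y in cos(x+y) = cos(x)cos(y) - sin(x)sin(y) and use cos(-y) = cos(y), sin(-y) = -sin(y): cos(x-y) = cos(x)cos(y) + sin(x)sin(y).
So the two sides agree for all real values of x and y for which both sides are defined.

Conclusion: Yes, this is an identity.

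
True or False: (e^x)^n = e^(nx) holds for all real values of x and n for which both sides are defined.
Claim: (e^x)^n = e^(nx).
Reasoning: e^x is a positive real number, and for a positive base B and real exponent n, B^n = e^(n·ln B). With B = e^x, ln B = x, so (e^x)^n = e^(n·x).
So the two sides agree for all real values of x and n for which both sides are defined.

Conclusion: True.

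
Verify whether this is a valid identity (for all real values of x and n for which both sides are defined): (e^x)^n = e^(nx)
Yes, this is an identity.

Claim: (e^x)^n = e^(nx).
Reasoning: e^x is a positive real number, and for a positive base B and real exponent n, B^n = e^(n·ln B). With B = e^x, ln B = x, so (e^x)^n = e^(n·x).
So the two sides agree for all real values of x and n for which both sides are defined.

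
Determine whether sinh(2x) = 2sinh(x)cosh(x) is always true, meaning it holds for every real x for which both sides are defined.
Yes, this is an identity.

Claim: sinh(2x) = 2sinh(x)cosh(x).
Reasoning: 2sinh(x)cosh(x) = 2 · (e^x - e^-x)/2 · (e^x + e^-x)/2 = (e^(2x) - e^(-2x))/2 = sinh(2x).
So the two sides agree for every real x for which both sides are defined.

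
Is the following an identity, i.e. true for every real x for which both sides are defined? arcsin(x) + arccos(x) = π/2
Yes, this is an identity.

Claim: arcsin(x) + arccos(x) = π/2.
Reasoning: Both sides are defined for -1 ≤ x ≤ 1. Let θ = arcsin(x), so sin θ = x and θ ∈ [-π/2, π/2]. Then cos(π/2 - θ) = sin θ = x and π/2 - θ ∈ [0, π], which is exactly the range of arccos, so arccos(x) = π/2 - θ. Adding: arcsin(x) + arccos(x) = θ + (π/2 - θ) = π/2.
So the two sides agree for every real x for which both sides are defined.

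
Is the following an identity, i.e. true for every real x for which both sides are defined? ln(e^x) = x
Claim: ln(e^x) = x.
Reasoning: ln is the inverse of the exponential: ln(e^x) asks for the exponent p with e^p = e^x, and since e^p is one-to-one that exponent is p = x.
So the two sides agree for every real x for which both sides are defined.

Conclusion: Yes, this is an identity.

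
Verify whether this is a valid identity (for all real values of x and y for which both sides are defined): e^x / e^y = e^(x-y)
Claim: e^x / e^y = e^(x-y).
Reasoning: 1/e^y = e^(-y), so e^x / e^y = e^x · e^(-y) = e^(x + (-y)) = e^(x-y) by the product rule for exponents.
So the two sides agree for all real values of x and y for which both sides are defined.

Conclusion: Yes, this is an identity.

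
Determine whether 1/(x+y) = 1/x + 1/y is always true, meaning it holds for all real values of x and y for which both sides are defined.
Claim: 1/(x+y) = 1/x + 1/y.
Test a specific point where both sides are defined: x = 1, y = -2.
LHS = 1/(x+y) ≈ -1.0000
RHS = 1/x + 1/y ≈ 0.5000
Since -1.0000 ≠ 0.5000, the equation fails at this point, so it cannot hold for all real values of x and y for which both sides are defined.
1/x + 1/y = (x+y)/(xy), which is not 1/(x+y).

Conclusion: No, this is NOT an identity.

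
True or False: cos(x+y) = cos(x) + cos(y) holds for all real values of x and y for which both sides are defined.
Claim: cos(x+y) = cos(x) + cos(y).
Test a specific point where both sides are defined: x = π/4, y = -π/6.
LHS = cos(x+y) ≈ 0.9659
RHS = cos(x) + cos(y) ≈ 1.5731
Since 0.9659 ≠ 1.5731, the equation fails at this point, so it cannot hold for all real values of x and y for which both sides are defined.
The correct expansion is cos(x+y) = cos(x)cos(y) - sin(x)sin(y); cosine is not additive.

Conclusion: False.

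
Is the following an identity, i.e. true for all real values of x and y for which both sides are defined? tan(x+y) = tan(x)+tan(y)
Claim: tan(x+y) = tan(x)+tan(y).
Test a specific point where both sides are defined: x = -π/6, y = -π/4.
LHS = tan(x+y) ≈ -3.7321
RHS = tan(x)+tan(y) ≈ -1.5774
Since -3.7321 ≠ -1.5774, the equation fails at this point, so it cannot hold for all real values of x and y for which both sides are defined.
The correct formula is tan(x+y) = (tan(x) + tan(y))/(1 - tan(x)tan(y)).

Conclusion: No, this is NOT an identity.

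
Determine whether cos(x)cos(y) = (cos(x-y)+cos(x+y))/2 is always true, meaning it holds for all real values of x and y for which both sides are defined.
Yes, this is an identity.

Claim: cos(x)cos(y) = (cos(x-y)+cos(x+y))/2.
Reasoning: cos(x-y) = cos(x)cos(y) + sin(x)sin(y) and cos(x+y) = cos(x)cos(y) - sin(x)sin(y). Adding, cos(x-y) + cos(x+y) = 2cos(x)cos(y); divide by 2.
So the two sides agree for all real values of x and y for which both sides are defined.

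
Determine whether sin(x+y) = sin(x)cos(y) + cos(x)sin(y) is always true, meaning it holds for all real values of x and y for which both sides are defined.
Yes, this is an identity.

Claim: sin(x+y) = sin(x)cos(y) + cos(x)sin(y).
Reasoning: By Euler's formula e^(i(x+y)) = e^(ix)·e^(iy) = (cos x + i·sin x)(cos y + i·sin y). The imaginary part of the left side is sin(x+y); the imaginary part of the product is sin(x)cos(y) + cos(x)sin(y).
So the two sides agree for all real values of x and y for which both sides are defined.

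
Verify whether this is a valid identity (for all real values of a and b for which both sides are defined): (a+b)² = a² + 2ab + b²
Claim: (a+b)² = a² + 2ab + b².
Reasoning: Expand: (a+b)² = (a+b)(a+b) = a·a + a·b + b·a + b·b = a² + 2ab + b².
So the two sides agree for all real values of a and b for which both sides are defined.

Conclusion: Yes, this is an identity.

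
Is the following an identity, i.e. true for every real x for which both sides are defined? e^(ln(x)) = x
Claim: e^(ln(x)) = x.
Reasoning: For x > 0, ln(x) is by definition the exponent p such that e^p = x. Raising e to that exponent therefore returns x: e^(ln x) = x.
So the two sides agree for every real x for which both sides are defined.

Conclusion: Yes, this is an identity.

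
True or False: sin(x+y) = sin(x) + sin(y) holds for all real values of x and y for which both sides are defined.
Claim: sin(x+y) = sin(x) + sin(y).
Test a specific point where both sides are defined: x = π/2, y = π.
LHS = sin(x+y) ≈ -1.0000
RHS = sin(x) + sin(y) ≈ 1.0000
Since -1.0000 ≠ 1.0000, the equation fails at this point, so it cannot hold for all real values of x and y for which both sides are defined.
The correct expansion is sin(x+y) = sin(x)cos(y) + cos(x)sin(y); sine is not additive.

Conclusion: False.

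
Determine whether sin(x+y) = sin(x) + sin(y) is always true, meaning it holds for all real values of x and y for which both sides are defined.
Claim: sin(x+y) = sin(x) + sin(y).
Test a specific point where both sides are defined: x = -π/6, y = -π/6.
LHS = sin(x+y) ≈ -0.8660
RHS = sin(x) + sin(y) ≈ -1.0000
Since -0.8660 ≠ -1.0000, the equation fails at this point, so it cannot hold for all real values of x and y for which both sides are defined.
The correct expansion is sin(x+y) = sin(x)cos(y) + cos(x)sin(y); sine is not additive.

Conclusion: No, this is NOT an identity.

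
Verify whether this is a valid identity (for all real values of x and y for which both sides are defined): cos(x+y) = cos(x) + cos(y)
No, this is NOT an identity.

Claim: cos(x+y) = cos(x) + cos(y).
Test a specific point where both sides are defined: x = π/4, y = -π/3.
LHS = cos(x+y) ≈ 0.9659
RHS = cos(x) + cos(y) ≈ 1.2071
Since 0.9659 ≠ 1.2071, the equation fails at this point, so it cannot hold for all real values of x and y for which both sides are defined.
The correct expansion is cos(x+y) = cos(x)cos(y) - sin(x)sin(y); cosine is not additive.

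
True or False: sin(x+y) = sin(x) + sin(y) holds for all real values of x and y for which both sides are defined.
Claim: sin(x+y) = sin(x) + sin(y).
Test a specific point where both sides are defined: x = -π/2, y = π.
LHS = sin(x+y) ≈ 1.0000
RHS = sin(x) + sin(y) ≈ -1.0000
Since 1.0000 ≠ -1.0000, the equation fails at this point, so it cannot hold for all real values of x and y for which both sides are defined.
The correct expansion is sin(x+y) = sin(x)cos(y) + cos(x)sin(y); sine is not additive.

Conclusion: False.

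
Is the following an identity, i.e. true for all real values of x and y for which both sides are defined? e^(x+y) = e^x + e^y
Claim: e^(x+y) = e^x + e^y.
Test a specific point where both sides are defined: x = -1, y = 4.
LHS = e^(x+y) ≈ 20.0855
RHS = e^x + e^y ≈ 54.9660
Since 20.0855 ≠ 54.9660, the equation fails at this point, so it cannot hold for all real values of x and y for which both sides are defined.
The correct rule is e^(x+y) = e^x · e^y (a product, not a sum).

Conclusion: No, this is NOT an identity.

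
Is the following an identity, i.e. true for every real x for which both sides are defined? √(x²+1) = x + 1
Claim: √(x²+1) = x + 1.
Test a specific point where both sides are defined: x = 3/2.
LHS = √(x²+1) ≈ 1.8028
RHS = x + 1 ≈ 2.5000
Since 1.8028 ≠ 2.5000, the equation fails at this point, so it cannot hold for every real x for which both sides are defined.
(x+1)² = x² + 2x + 1 ≠ x² + 1 unless x = 0.

Conclusion: No, this is NOT an identity.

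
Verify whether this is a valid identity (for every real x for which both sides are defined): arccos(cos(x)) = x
Claim: arccos(cos(x)) = x.
Test a specific point where both sides are defined: x = -π/4.
LHS = arccos(cos(x)) ≈ 0.7854
RHS = x ≈ -0.7854
Since 0.7854 ≠ -0.7854, the equation fails at this point, so it cannot hold for every real x for which both sides are defined.
arccos only returns values in [0, π], so arccos(cos(x)) = x holds only for x in that interval, not for all real x.

Conclusion: No, this is NOT an identity.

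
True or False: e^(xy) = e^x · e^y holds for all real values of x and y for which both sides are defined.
False.

Claim: e^(xy) = e^x · e^y.
Test a specific point where both sides are defined: x = 2, y = 1/2.
LHS = e^(xy) ≈ 2.7183
RHS = e^x · e^y ≈ 12.1825
Since 2.7183 ≠ 12.1825, the equation fails at this point, so it cannot hold for all real values of x and y for which both sides are defined.
e^x · e^y = e^(x+y), not e^(xy).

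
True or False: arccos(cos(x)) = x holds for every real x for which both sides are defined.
Claim: arccos(cos(x)) = x.
Test a specific point where both sides are defined: x = -π/3.
LHS = arccos(cos(x)) ≈ 1.0472
RHS = x ≈ -1.0472
Since 1.0472 ≠ -1.0472, the equation fails at this point, so it cannot hold for every real x for which both sides are defined.
arccos only returns values in [0, π], so arccos(cos(x)) = x holds only for x in that interval, not for all real x.

Conclusion: False.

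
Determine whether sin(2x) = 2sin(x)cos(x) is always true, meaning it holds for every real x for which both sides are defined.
Claim: sin(2x) = 2sin(x)cos(x).
Reasoning: Put y = x in the addition formula sin(x+y) = sin(x)cos(y) + cos(x)sin(y): sin(2x) = sin(x)cos(x) + cos(x)sin(x) = 2sin(x)cos(x).
So the two sides agree for every real x for which both sides are defined.

Conclusion: Yes, this is an identity.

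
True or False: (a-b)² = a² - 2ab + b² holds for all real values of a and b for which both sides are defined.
Claim: (a-b)² = a² - 2ab + b².
Reasoning: Expand: (a-b)² = (a-b)(a-b) = a·a - a·b - b·a + b·b = a² - 2ab + b².
So the two sides agree for all real values of a and b for which both sides are defined.

Conclusion: True.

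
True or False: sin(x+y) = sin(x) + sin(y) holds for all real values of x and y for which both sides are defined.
Claim: sin(x+y) = sin(x) + sin(y).
Test a specific point where both sides are defined: x = -π/4, y = π/2.
LHS = sin(x+y) ≈ 0.7071
RHS = sin(x) + sin(y) ≈ 0.2929
Since 0.7071 ≠ 0.2929, the equation fails at this point, so it cannot hold for all real values of x and y for which both sides are defined.
The correct expansion is sin(x+y) = sin(x)cos(y) + cos(x)sin(y); sine is not additive.

Conclusion: False.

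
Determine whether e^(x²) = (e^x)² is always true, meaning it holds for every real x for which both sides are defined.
Claim: e^(x²) = (e^x)².
Test a specific point where both sides are defined: x = 3/2.
LHS = e^(x²) ≈ 9.4877
RHS = (e^x)² ≈ 20.0855
Since 9.4877 ≠ 20.0855, the equation fails at this point, so it cannot hold for every real x for which both sides are defined.
(e^x)² = e^(2x), and 2x ≠ x² in general.

Conclusion: No, this is NOT an identity.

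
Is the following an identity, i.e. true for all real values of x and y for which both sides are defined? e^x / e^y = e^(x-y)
Claim: e^x / e^y = e^(x-y).
Reasoning: 1/e^y = e^(-y), so e^x / e^y = e^x · e^(-y) = e^(x + (-y)) = e^(x-y) by the product rule for exponents.
So the two sides agree for all real values of x and y for which both sides are defined.

Conclusion: Yes, this is an identity.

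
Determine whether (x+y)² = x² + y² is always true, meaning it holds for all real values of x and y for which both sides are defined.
No, this is NOT an identity.

Claim: (x+y)² = x² + y².
Test a specific point where both sides are defined: x = -3, y = 5.
LHS = (x+y)² ≈ 4.0000
RHS = x² + y² ≈ 34.0000
Since 4.0000 ≠ 34.0000, the equation fails at this point, so it cannot hold for all real values of x and y for which both sides are defined.
The correct expansion is (x+y)² = x² + 2xy + y²; the cross term 2xy is missing.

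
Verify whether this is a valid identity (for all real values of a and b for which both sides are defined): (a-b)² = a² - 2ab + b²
Claim: (a-b)² = a² - 2ab + b².
Reasoning: Expand: (a-b)² = (a-b)(a-b) = a·a - a·b - b·a + b·b = a² - 2ab + b².
So the two sides agree for all real values of a and b for which both sides are defined.

Conclusion: Yes, this is an identity.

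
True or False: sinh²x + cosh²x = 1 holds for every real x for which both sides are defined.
False.

Claim: sinh²x + cosh²x = 1.
Test a specific point where both sides are defined: x = 2.
LHS = sinh²x + cosh²x ≈ 27.3082
RHS = 1 ≈ 1.0000
Since 27.3082 ≠ 1.0000, the equation fails at this point, so it cannot hold for every real x for which both sides are defined.
The correct hyperbolic identity is cosh²x - sinh²x = 1 (a difference); the sum sinh²x + cosh²x equals cosh(2x).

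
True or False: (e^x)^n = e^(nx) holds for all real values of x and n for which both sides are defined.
Claim: (e^x)^n = e^(nx).
Reasoning: e^x is a positive real number, and for a positive base B and real exponent n, B^n = e^(n·ln B). With B = e^x, ln B = x, so (e^x)^n = e^(n·x).
So the two sides agree for all real values of x and n for which both sides are defined.

Conclusion: True.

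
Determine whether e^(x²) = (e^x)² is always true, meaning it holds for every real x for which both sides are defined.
No, this is NOT an identity.

Claim: e^(x²) = (e^x)².
Test a specific point where both sides are defined: x = 3/2.
LHS = e^(x²) ≈ 9.4877
RHS = (e^x)² ≈ 20.0855
Since 9.4877 ≠ 20.0855, the equation fails at this point, so it cannot hold for every real x for which both sides are defined.
(e^x)² = e^(2x), and 2x ≠ x² in general.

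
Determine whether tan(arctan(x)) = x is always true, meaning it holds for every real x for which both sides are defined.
Yes, this is an identity.

Claim: tan(arctan(x)) = x.
Reasoning: For every real x, arctan(x) is by definition the angle in (-π/2, π/2) whose tangent equals x. Taking the tangent of that angle returns x.
So the two sides agree for every real x for which both sides are defined.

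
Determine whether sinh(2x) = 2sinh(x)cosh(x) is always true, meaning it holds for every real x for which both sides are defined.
Claim: sinh(2x) = 2sinh(x)cosh(x).
Reasoning: 2sinh(x)cosh(x) = 2 · (e^x - e^-x)/2 · (e^x + e^-x)/2 = (e^(2x) - e^(-2x))/2 = sinh(2x).
So the two sides agree for every real x for which both sides are defined.

Conclusion: Yes, this is an identity.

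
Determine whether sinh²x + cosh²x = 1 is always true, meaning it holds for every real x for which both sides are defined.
No, this is NOT an identity.

Claim: sinh²x + cosh²x = 1.
Test a specific point where both sides are defined: x = 4.
LHS = sinh²x + cosh²x ≈ 1490.4792
RHS = 1 ≈ 1.0000
Since 1490.4792 ≠ 1.0000, the equation fails at this point, so it cannot hold for every real x for which both sides are defined.
The correct hyperbolic identity is cosh²x - sinh²x = 1 (a difference); the sum sinh²x + cosh²x equals cosh(2x).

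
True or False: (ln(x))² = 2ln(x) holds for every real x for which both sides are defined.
Claim: (ln(x))² = 2ln(x).
Test a specific point where both sides are defined: x = 1/2.
LHS = (ln(x))² ≈ 0.4805
RHS = 2ln(x) ≈ -1.3863
Since 0.4805 ≠ -1.3863, the equation fails at this point, so it cannot hold for every real x for which both sides are defined.
2ln(x) equals ln(x²), which is not the same as (ln x)².

Conclusion: False.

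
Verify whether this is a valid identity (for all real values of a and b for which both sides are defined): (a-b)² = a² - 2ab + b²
Claim: (a-b)² = a² - 2ab + b².
Reasoning: Expand: (a-b)² = (a-b)(a-b) = a·a - a·b - b·a + b·b = a² - 2ab + b².
So the two sides agree for all real values of a and b for which both sides are defined.

Conclusion: Yes, this is an identity.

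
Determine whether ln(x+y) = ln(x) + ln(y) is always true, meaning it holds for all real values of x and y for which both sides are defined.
No, this is NOT an identity.

Claim: ln(x+y) = ln(x) + ln(y).
Test a specific point where both sides are defined: x = 1/2, y = 1.
LHS = ln(x+y) ≈ 0.4055
RHS = ln(x) + ln(y) ≈ -0.6931
Since 0.4055 ≠ -0.6931, the equation fails at this point, so it cannot hold for all real values of x and y for which both sides are defined.
ln(x) + ln(y) = ln(xy), not ln(x+y).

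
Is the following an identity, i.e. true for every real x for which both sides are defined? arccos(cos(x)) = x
Claim: arccos(cos(x)) = x.
Test a specific point where both sides are defined: x = -π/4.
LHS = arccos(cos(x)) ≈ 0.7854
RHS = x ≈ -0.7854
Since 0.7854 ≠ -0.7854, the equation fails at this point, so it cannot hold for every real x for which both sides are defined.
arccos only returns values in [0, π], so arccos(cos(x)) = x holds only for x in that interval, not for all real x.

Conclusion: No, this is NOT an identity.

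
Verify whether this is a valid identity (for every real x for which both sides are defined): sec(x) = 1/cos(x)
Yes, this is an identity.

Claim: sec(x) = 1/cos(x).
Reasoning: sec(x) is by definition the reciprocal of cos(x), wherever cos(x) ≠ 0.
So the two sides agree for every real x for which both sides are defined.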